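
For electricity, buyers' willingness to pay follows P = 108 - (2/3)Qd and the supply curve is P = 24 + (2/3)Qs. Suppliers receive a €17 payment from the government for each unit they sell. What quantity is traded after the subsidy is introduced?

Q' = 75.75

Pre-subsidy: 108 - (2/3)Q = 24 + (2/3)Q gives Q* = 63 and P* = 66.
With the subsidy, sellers receive Ps = Pb + 17 for each unit, where Pb is the price buyers pay.
On the curves, Pb = 108 - (2/3)Q and Ps = 24 + (2/3)Q; the wedge Ps − Pb = 17 gives 24 + (2/3)Q − (108 - (2/3)Q) = 17, so Q' = 75.75.
Then Pb = 108 − (2/3)·75.75 = 57.5 and Ps = 24 + (2/3)·75.75 = 74.5.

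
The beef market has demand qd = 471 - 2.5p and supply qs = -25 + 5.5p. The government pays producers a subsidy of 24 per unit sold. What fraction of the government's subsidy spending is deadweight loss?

DWL / government spending = 165/2858

Pre-subsidy: 471 - 2.5p = -25 + 5.5p gives p* = 62, q* = 316.
With the subsidy, sellers receive ps = pb + 24 for each unit, where pb is the price buyers pay.
Supply in terms of pb becomes qs = -25 + 5.5(pb + 24) = 107 + 5.5pb. Setting this equal to demand: 471 - 2.5pb = 107 + 5.5pb, so pb = 45.5.
Sellers receive ps = 45.5 + 24 = 69.5; q' = 471 − 2.5·45.5 = 357.25.
ΔCS = ½(316 + 357.25)(62 − 45.5) = 5554.3125; ΔPS = ½(316 + 357.25)(69.5 − 62) = 2524.6875.
Government spending = 24 × 357.25 = 8574.
DWL = ½ × 24 × (357.25 − 316) = 495; fraction = 495 / 8574 = 165/2858.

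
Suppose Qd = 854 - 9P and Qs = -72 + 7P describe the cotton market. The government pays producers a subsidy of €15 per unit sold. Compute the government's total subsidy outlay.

Government cost = €5882.8125

Pre-subsidy: 854 - 9P = -72 + 7P gives P* = 57.875, Q* = 333.125.
With the subsidy, sellers receive Ps = Pb + 15 for each unit, where Pb is the price buyers pay.
Supply in terms of Pb becomes Qs = -72 + 7(Pb + 15) = 33 + 7Pb. Setting this equal to demand: 854 - 9Pb = 33 + 7Pb, so Pb = 51.3125.
Sellers receive Ps = 51.3125 + 15 = 66.3125; Q' = 854 − 9·51.3125 = 392.1875.
Government outlay = subsidy × quantity = 15 × 392.1875 = 5882.8125.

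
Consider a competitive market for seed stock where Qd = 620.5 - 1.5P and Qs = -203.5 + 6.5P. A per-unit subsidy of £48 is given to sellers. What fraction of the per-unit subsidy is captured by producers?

Producer share = 0.1875

Pre-subsidy: 620.5 - 1.5P = -203.5 + 6.5P gives P* = 103, Q* = 466.
With the subsidy, sellers receive Ps = Pb + 48 for each unit, where Pb is the price buyers pay.
Supply in terms of Pb becomes Qs = -203.5 + 6.5(Pb + 48) = 108.5 + 6.5Pb. Setting this equal to demand: 620.5 - 1.5Pb = 108.5 + 6.5Pb, so Pb = 64.
Sellers receive Ps = 64 + 48 = 112; Q' = 620.5 − 1.5·64 = 524.5.
Buyers' price falls by P* − Pb = 103 − 64 = 39; sellers' price rises by Ps − P* = 112 − 103 = 9.
So producers capture 9/48 = 0.1875 of each unit of subsidy.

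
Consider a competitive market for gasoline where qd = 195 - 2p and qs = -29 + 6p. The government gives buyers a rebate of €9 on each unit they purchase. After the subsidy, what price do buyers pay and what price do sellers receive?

Buyers pay €21.25; sellers receive €30.25

Pre-subsidy: 195 - 2p = -29 + 6p gives p* = 28, q* = 139.
With the rebate, buyers effectively pay pb = ps − 9, where ps is the price sellers receive.
Demand in terms of ps becomes qd = 195 − 2(ps − 9) = 213 - 2ps. Setting this equal to supply: 213 - 2ps = -29 + 6ps, so ps = 30.25.
Buyers pay pb = 30.25 − 9 = 21.25; q' = -29 + 6·30.25 = 152.5.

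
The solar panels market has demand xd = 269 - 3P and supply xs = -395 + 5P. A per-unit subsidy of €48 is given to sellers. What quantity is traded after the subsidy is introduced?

x' = 110

Pre-subsidy: 269 - 3P = -395 + 5P gives P* = 83, x* = 20.
With the subsidy, sellers receive Ps = Pb + 48 for each unit, where Pb is the price buyers pay.
Supply in terms of Pb becomes xs = -395 + 5(Pb + 48) = -155 + 5Pb. Setting this equal to demand: 269 - 3Pb = -155 + 5Pb, so Pb = 53.
Sellers receive Ps = 53 + 48 = 101; x' = 269 − 3·53 = 110.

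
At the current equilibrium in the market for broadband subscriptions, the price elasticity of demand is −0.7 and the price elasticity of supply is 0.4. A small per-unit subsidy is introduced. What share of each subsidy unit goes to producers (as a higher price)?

For a small subsidy around the equilibrium, the benefit split depends on the relative slopes, which at a point are proportional to the elasticities.
Buyer share = εs/(εs + |εd|) = 0.4/(0.4 + 0.7) = 4/11; seller share = |εd|/(εs + |εd|) = 7/11.
So producers capture 7/11 of the subsidy.

Producer share = 7/11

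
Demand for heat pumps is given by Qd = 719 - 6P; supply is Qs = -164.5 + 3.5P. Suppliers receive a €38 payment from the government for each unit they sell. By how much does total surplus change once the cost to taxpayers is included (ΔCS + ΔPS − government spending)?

Net change in total surplus = -€1596

Pre-subsidy: 719 - 6P = -164.5 + 3.5P gives P* = 93, Q* = 161.
With the subsidy, sellers receive Ps = Pb + 38 for each unit, where Pb is the price buyers pay.
Supply in terms of Pb becomes Qs = -164.5 + 3.5(Pb + 38) = -31.5 + 3.5Pb. Setting this equal to demand: 719 - 6Pb = -31.5 + 3.5Pb, so Pb = 79.
Sellers receive Ps = 79 + 38 = 117; Q' = 719 − 6·79 = 245.
ΔCS = ½(161 + 245)(93 − 79) = 2842; ΔPS = ½(161 + 245)(117 − 93) = 4872.
Government spending = 38 × 245 = 9310.
Net change = 2842 + 4872 − 9310 = -1596. The loss equals the DWL triangle ½·38·84.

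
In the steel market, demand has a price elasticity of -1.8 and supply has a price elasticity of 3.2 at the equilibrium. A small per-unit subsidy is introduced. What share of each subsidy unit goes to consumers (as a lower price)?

Consumer share = 0.64

For a small subsidy around the equilibrium, the benefit split depends on the relative slopes, which at a point are proportional to the elasticities.
Buyer share = εs/(εs + |εd|) = 3.2/(3.2 + 1.8) = 0.64; seller share = |εd|/(εs + |εd|) = 0.36.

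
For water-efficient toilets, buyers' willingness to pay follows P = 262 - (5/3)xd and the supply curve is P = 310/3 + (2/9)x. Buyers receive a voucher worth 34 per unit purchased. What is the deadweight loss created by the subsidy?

Deadweight loss = 306

Pre-subsidy: 262 - (5/3)x = 310/3 + (2/9)x gives x* = 84 and P* = 122.
With the rebate, buyers effectively pay Pb = Ps − 34, where Ps is the price sellers receive.
On the curves, Pb = 262 - (5/3)x and Ps = 310/3 + (2/9)x; the wedge Ps − Pb = 34 gives 310/3 + (2/9)x − (262 - (5/3)x) = 34, so x' = 102.
Then Pb = 262 − (5/3)·102 = 92 and Ps = 310/3 + (2/9)·102 = 126.
The subsidy expands output by 102 − 84 = 18 past the efficient level; on those units the gap between marginal cost and willingness to pay runs from 0 up to 34.
DWL = ½ × 34 × 18 = 306.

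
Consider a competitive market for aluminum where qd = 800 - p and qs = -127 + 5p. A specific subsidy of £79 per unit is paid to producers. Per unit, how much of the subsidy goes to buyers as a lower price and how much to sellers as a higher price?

Buyers gain 395/6 per unit; sellers gain 79/6 per unit

Pre-subsidy: 800 - p = -127 + 5p gives p* = 154.5, q* = 645.5.
With the subsidy, sellers receive ps = pb + 79 for each unit, where pb is the price buyers pay.
Supply in terms of pb becomes qs = -127 + 5(pb + 79) = 268 + 5pb. Setting this equal to demand: 800 - pb = 268 + 5pb, so pb = 266/3.
Sellers receive ps = 266/3 + 79 = 503/3; q' = 800 − 1·(266/3) = 2134/3.
Buyers' price falls by p* − pb = 154.5 − 266/3 = 395/6; sellers' price rises by ps − p* = 503/3 − 154.5 = 79/6.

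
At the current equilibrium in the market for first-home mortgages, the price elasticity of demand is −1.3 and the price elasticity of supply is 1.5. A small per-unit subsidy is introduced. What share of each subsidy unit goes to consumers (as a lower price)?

Consumer share = 15/28

For a small subsidy around the equilibrium, the benefit split depends on the relative slopes, which at a point are proportional to the elasticities.
Buyer share = εs/(εs + |εd|) = 1.5/(1.5 + 1.3) = 15/28; seller share = |εd|/(εs + |εd|) = 13/28.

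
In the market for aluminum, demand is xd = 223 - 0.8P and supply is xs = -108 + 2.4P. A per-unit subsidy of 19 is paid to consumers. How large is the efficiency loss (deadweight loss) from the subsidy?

Deadweight loss = 108.3

Pre-subsidy: 223 - 0.8P = -108 + 2.4P gives P* = 103.4375, x* = 140.25.
With the rebate, buyers effectively pay Pb = Ps − 19, where Ps is the price sellers receive.
Demand in terms of Ps becomes xd = 223 − 0.8(Ps − 19) = 238.2 - 0.8Ps. Setting this equal to supply: 238.2 - 0.8Ps = -108 + 2.4Ps, so Ps = 108.1875.
Buyers pay Pb = 108.1875 − 19 = 89.1875; x' = -108 + 2.4·108.1875 = 151.65.
The subsidy expands output by 151.65 − 140.25 = 11.4 past the efficient level; on those units the gap between marginal cost and willingness to pay runs from 0 up to 19.
DWL = ½ × 19 × 11.4 = 108.3.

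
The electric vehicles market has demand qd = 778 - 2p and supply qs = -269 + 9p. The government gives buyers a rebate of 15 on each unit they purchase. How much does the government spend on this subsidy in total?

Pre-subsidy: 778 - 2p = -269 + 9p gives p* = 1047/11, q* = 6464/11.
With the rebate, buyers effectively pay pb = ps − 15, where ps is the price sellers receive.
Demand in terms of ps becomes qd = 778 − 2(ps − 15) = 808 - 2ps. Setting this equal to supply: 808 - 2ps = -269 + 9ps, so ps = 1077/11.
Buyers pay pb = 1077/11 − 15 = 912/11; q' = -269 + 9·(1077/11) = 6734/11.
Government outlay = subsidy × quantity = 15 × 6734/11 = 101010/11.

Government cost = 101010/11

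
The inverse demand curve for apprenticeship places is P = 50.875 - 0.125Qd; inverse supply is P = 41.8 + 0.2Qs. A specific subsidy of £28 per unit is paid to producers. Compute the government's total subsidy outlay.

Pre-subsidy: 50.875 - 0.125Q = 41.8 + 0.2Q gives Q* = 363/13 and P* = 616/13.
With the subsidy, sellers receive Ps = Pb + 28 for each unit, where Pb is the price buyers pay.
On the curves, Pb = 50.875 - 0.125Q and Ps = 41.8 + 0.2Q; the wedge Ps − Pb = 28 gives 41.8 + 0.2Q − (50.875 - 0.125Q) = 28, so Q' = 1483/13.
Then Pb = 50.875 − 0.125·(1483/13) = 476/13 and Ps = 41.8 + 0.2·(1483/13) = 840/13.
Government outlay = subsidy × quantity = 28 × 1483/13 = 41524/13.

Government cost = 41524/13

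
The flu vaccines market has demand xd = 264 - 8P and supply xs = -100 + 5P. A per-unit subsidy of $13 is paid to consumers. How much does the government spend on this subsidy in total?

Pre-subsidy: 264 - 8P = -100 + 5P gives P* = 28, x* = 40.
With the rebate, buyers effectively pay Pb = Ps − 13, where Ps is the price sellers receive.
Demand in terms of Ps becomes xd = 264 − 8(Ps − 13) = 368 - 8Ps. Setting this equal to supply: 368 - 8Ps = -100 + 5Ps, so Ps = 36.
Buyers pay Pb = 36 − 13 = 23; x' = -100 + 5·36 = 80.
Government outlay = subsidy × quantity = 13 × 80 = 1040.

Government cost = $1040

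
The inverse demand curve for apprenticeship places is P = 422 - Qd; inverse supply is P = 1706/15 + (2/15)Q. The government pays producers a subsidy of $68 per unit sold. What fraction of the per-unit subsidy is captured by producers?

Pre-subsidy: 422 - Q = 1706/15 + (2/15)Q gives Q* = 272 and P* = 150.
With the subsidy, sellers receive Ps = Pb + 68 for each unit, where Pb is the price buyers pay.
On the curves, Pb = 422 - Q and Ps = 1706/15 + (2/15)Q; the wedge Ps − Pb = 68 gives 1706/15 + (2/15)Q − (422 - Q) = 68, so Q' = 332.
Then Pb = 422 − 1·332 = 90 and Ps = 1706/15 + (2/15)·332 = 158.
Buyers' price falls by P* − Pb = 150 − 90 = 60; sellers' price rises by Ps − P* = 158 − 150 = 8.
So producers capture 8/68 = 2/17 of each unit of subsidy.

Producer share = 2/17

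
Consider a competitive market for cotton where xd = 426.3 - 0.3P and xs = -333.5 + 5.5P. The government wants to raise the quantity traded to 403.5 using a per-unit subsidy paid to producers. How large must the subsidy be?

At x = 403.5, invert demand for the buyer price: Pb = (426.3 − 403.5)/0.3 = 76; invert supply for the seller price: Ps = (403.5 − (-333.5))/5.5 = 134.
The subsidy must fill the gap: s = Ps − Pb = 134 − 76 = 58.

Required subsidy s = 58 per unit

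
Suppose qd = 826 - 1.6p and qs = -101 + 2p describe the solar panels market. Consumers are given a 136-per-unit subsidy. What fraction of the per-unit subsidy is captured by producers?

Producer share = 4/9

Pre-subsidy: 826 - 1.6p = -101 + 2p gives p* = 257.5, q* = 414.
With the rebate, buyers effectively pay pb = ps − 136, where ps is the price sellers receive.
Demand in terms of ps becomes qd = 826 − 1.6(ps − 136) = 1043.6 - 1.6ps. Setting this equal to supply: 1043.6 - 1.6ps = -101 + 2ps, so ps = 5723/18.
Buyers pay pb = 5723/18 − 136 = 3275/18; q' = -101 + 2·(5723/18) = 4814/9.
Buyers' price falls by p* − pb = 257.5 − 3275/18 = 680/9; sellers' price rises by ps − p* = 5723/18 − 257.5 = 544/9.
So producers capture (544/9)/136 = 4/9 of each unit of subsidy.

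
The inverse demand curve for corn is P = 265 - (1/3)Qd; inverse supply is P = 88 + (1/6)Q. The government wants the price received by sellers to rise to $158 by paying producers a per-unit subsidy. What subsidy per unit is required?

At a seller price of 158, quantity supplied is -528 + 6·158 = 420.
Buyers absorb 420 only when they pay Pb = 265 − (1/3)·420 = 125.
s = Ps − Pb = 158 − 125 = 33.

Required subsidy s = $33 per unit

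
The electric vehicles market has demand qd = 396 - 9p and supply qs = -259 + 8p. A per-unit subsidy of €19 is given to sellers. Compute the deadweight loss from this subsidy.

Pre-subsidy: 396 - 9p = -259 + 8p gives p* = 655/17, q* = 837/17.
With the subsidy, sellers receive ps = pb + 19 for each unit, where pb is the price buyers pay.
Supply in terms of pb becomes qs = -259 + 8(pb + 19) = -107 + 8pb. Setting this equal to demand: 396 - 9pb = -107 + 8pb, so pb = 503/17.
Sellers receive ps = 503/17 + 19 = 826/17; q' = 396 − 9·(503/17) = 2205/17.
The subsidy expands output by 2205/17 − 837/17 = 1368/17 past the efficient level; on those units the gap between marginal cost and willingness to pay runs from 0 up to 19.
DWL = ½ × 19 × 1368/17 = 12996/17.

Deadweight loss = 12996/17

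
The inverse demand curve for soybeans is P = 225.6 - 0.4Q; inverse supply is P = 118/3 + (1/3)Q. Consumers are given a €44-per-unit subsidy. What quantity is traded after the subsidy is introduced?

Q' = 314

Pre-subsidy: 225.6 - 0.4Q = 118/3 + (1/3)Q gives Q* = 254 and P* = 124.
With the rebate, buyers effectively pay Pb = Ps − 44, where Ps is the price sellers receive.
On the curves, Pb = 225.6 - 0.4Q and Ps = 118/3 + (1/3)Q; the wedge Ps − Pb = 44 gives 118/3 + (1/3)Q − (225.6 - 0.4Q) = 44, so Q' = 314.
Then Pb = 225.6 − 0.4·314 = 100 and Ps = 118/3 + (1/3)·314 = 144.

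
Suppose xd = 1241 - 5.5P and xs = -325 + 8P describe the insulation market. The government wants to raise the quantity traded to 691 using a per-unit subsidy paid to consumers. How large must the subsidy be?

At x = 691, invert demand for the buyer price: Pb = (1241 − 691)/5.5 = 100; invert supply for the seller price: Ps = (691 − (-325))/8 = 127.
The subsidy must fill the gap: s = Ps − Pb = 127 − 100 = 27.

Required subsidy s = 27 per unit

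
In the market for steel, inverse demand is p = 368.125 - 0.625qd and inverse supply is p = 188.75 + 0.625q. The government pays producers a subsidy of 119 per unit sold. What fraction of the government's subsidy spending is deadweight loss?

Pre-subsidy: 368.125 - 0.625q = 188.75 + 0.625q gives q* = 143.5 and p* = 278.4375.
With the subsidy, sellers receive ps = pb + 119 for each unit, where pb is the price buyers pay.
On the curves, pb = 368.125 - 0.625q and ps = 188.75 + 0.625q; the wedge ps − pb = 119 gives 188.75 + 0.625q − (368.125 - 0.625q) = 119, so q' = 238.7.
Then pb = 368.125 − 0.625·238.7 = 218.9375 and ps = 188.75 + 0.625·238.7 = 337.9375.
ΔCS = ½(143.5 + 238.7)(278.4375 − 218.9375) = 11370.45; ΔPS = ½(143.5 + 238.7)(337.9375 − 278.4375) = 11370.45.
Government spending = 119 × 238.7 = 28405.3.
DWL = ½ × 119 × (238.7 − 143.5) = 5664.4; fraction = 5664.4 / 28405.3 = 68/341.

DWL / government spending = 68/341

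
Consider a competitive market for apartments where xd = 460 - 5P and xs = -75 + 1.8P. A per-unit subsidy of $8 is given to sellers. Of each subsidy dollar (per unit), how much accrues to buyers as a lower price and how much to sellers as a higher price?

Pre-subsidy: 460 - 5P = -75 + 1.8P gives P* = 2675/34, x* = 2265/34.
With the subsidy, sellers receive Ps = Pb + 8 for each unit, where Pb is the price buyers pay.
Supply in terms of Pb becomes xs = -75 + 1.8(Pb + 8) = -60.6 + 1.8Pb. Setting this equal to demand: 460 - 5Pb = -60.6 + 1.8Pb, so Pb = 2603/34.
Sellers receive Ps = 2603/34 + 8 = 2875/34; x' = 460 − 5·(2603/34) = 2625/34.
Buyers' price falls by P* − Pb = 2675/34 − 2603/34 = 36/17; sellers' price rises by Ps − P* = 2875/34 − 2675/34 = 100/17.

Buyers gain 36/17 per unit; sellers gain 100/17 per unit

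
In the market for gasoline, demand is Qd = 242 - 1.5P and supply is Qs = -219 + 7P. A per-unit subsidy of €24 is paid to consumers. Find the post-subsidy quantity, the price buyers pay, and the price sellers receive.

Pre-subsidy: 242 - 1.5P = -219 + 7P gives P* = 922/17, Q* = 2731/17.
With the rebate, buyers effectively pay Pb = Ps − 24, where Ps is the price sellers receive.
Demand in terms of Ps becomes Qd = 242 − 1.5(Ps − 24) = 278 - 1.5Ps. Setting this equal to supply: 278 - 1.5Ps = -219 + 7Ps, so Ps = 994/17.
Buyers pay Pb = 994/17 − 24 = 586/17; Q' = -219 + 7·(994/17) = 3235/17.

Q' = 3235/17; buyers pay 586/17; sellers receive 994/17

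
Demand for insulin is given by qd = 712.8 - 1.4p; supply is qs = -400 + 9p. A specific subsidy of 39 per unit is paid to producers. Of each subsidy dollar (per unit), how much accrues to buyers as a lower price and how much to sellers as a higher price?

Buyers gain 33.75 per unit; sellers gain 5.25 per unit

Pre-subsidy: 712.8 - 1.4p = -400 + 9p gives p* = 107, q* = 563.
With the subsidy, sellers receive ps = pb + 39 for each unit, where pb is the price buyers pay.
Supply in terms of pb becomes qs = -400 + 9(pb + 39) = -49 + 9pb. Setting this equal to demand: 712.8 - 1.4pb = -49 + 9pb, so pb = 73.25.
Sellers receive ps = 73.25 + 39 = 112.25; q' = 712.8 − 1.4·73.25 = 610.25.
Buyers' price falls by p* − pb = 107 − 73.25 = 33.75; sellers' price rises by ps − p* = 112.25 − 107 = 5.25.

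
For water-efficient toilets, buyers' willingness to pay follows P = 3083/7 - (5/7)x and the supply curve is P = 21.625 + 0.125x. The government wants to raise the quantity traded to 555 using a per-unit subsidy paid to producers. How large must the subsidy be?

Required subsidy s = 47 per unit

At x = 555, from the demand curve buyers pay Pb = 3083/7 − (5/7)·555 = 44; from the supply curve sellers need Ps = 21.625 + 0.125·555 = 91.
The subsidy must fill the gap: s = Ps − Pb = 91 − 44 = 47.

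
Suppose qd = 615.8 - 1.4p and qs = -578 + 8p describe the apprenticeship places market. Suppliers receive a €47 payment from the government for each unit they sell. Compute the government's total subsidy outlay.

Pre-subsidy: 615.8 - 1.4p = -578 + 8p gives p* = 127, q* = 438.
With the subsidy, sellers receive ps = pb + 47 for each unit, where pb is the price buyers pay.
Supply in terms of pb becomes qs = -578 + 8(pb + 47) = -202 + 8pb. Setting this equal to demand: 615.8 - 1.4pb = -202 + 8pb, so pb = 87.
Sellers receive ps = 87 + 47 = 134; q' = 615.8 − 1.4·87 = 494.
Government outlay = subsidy × quantity = 47 × 494 = 23218.

Government cost = €23218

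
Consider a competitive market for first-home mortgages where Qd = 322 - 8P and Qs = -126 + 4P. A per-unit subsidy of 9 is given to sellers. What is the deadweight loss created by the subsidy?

Deadweight loss = 108

Pre-subsidy: 322 - 8P = -126 + 4P gives P* = 112/3, Q* = 70/3.
With the subsidy, sellers receive Ps = Pb + 9 for each unit, where Pb is the price buyers pay.
Supply in terms of Pb becomes Qs = -126 + 4(Pb + 9) = -90 + 4Pb. Setting this equal to demand: 322 - 8Pb = -90 + 4Pb, so Pb = 103/3.
Sellers receive Ps = 103/3 + 9 = 130/3; Q' = 322 − 8·(103/3) = 142/3.
The subsidy expands output by 142/3 − 70/3 = 24 past the efficient level; on those units the gap between marginal cost and willingness to pay runs from 0 up to 9.
DWL = ½ × 9 × 24 = 108.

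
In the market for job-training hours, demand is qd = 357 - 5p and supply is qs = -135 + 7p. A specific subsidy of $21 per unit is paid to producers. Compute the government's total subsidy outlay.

Pre-subsidy: 357 - 5p = -135 + 7p gives p* = 41, q* = 152.
With the subsidy, sellers receive ps = pb + 21 for each unit, where pb is the price buyers pay.
Supply in terms of pb becomes qs = -135 + 7(pb + 21) = 12 + 7pb. Setting this equal to demand: 357 - 5pb = 12 + 7pb, so pb = 28.75.
Sellers receive ps = 28.75 + 21 = 49.75; q' = 357 − 5·28.75 = 213.25.
Government outlay = subsidy × quantity = 21 × 213.25 = 4478.25.

Government cost = $4478.25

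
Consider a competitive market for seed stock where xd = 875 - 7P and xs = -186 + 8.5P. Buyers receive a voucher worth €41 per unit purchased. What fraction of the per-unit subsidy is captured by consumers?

Consumer share = 17/31

Pre-subsidy: 875 - 7P = -186 + 8.5P gives P* = 2122/31, x* = 12271/31.
With the rebate, buyers effectively pay Pb = Ps − 41, where Ps is the price sellers receive.
Demand in terms of Ps becomes xd = 875 − 7(Ps − 41) = 1162 - 7Ps. Setting this equal to supply: 1162 - 7Ps = -186 + 8.5Ps, so Ps = 2696/31.
Buyers pay Pb = 2696/31 − 41 = 1425/31; x' = -186 + 8.5·(2696/31) = 17150/31.
Buyers' price falls by P* − Pb = 2122/31 − 1425/31 = 697/31; sellers' price rises by Ps − P* = 2696/31 − 2122/31 = 574/31.
So consumers capture (697/31)/41 = 17/31 of each unit of subsidy.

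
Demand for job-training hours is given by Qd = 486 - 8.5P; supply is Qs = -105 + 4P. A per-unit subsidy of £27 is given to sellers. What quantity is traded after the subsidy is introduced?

Q' = 157.56

Pre-subsidy: 486 - 8.5P = -105 + 4P gives P* = 47.28, Q* = 84.12.
With the subsidy, sellers receive Ps = Pb + 27 for each unit, where Pb is the price buyers pay.
Supply in terms of Pb becomes Qs = -105 + 4(Pb + 27) = 3 + 4Pb. Setting this equal to demand: 486 - 8.5Pb = 3 + 4Pb, so Pb = 38.64.
Sellers receive Ps = 38.64 + 27 = 65.64; Q' = 486 − 8.5·38.64 = 157.56.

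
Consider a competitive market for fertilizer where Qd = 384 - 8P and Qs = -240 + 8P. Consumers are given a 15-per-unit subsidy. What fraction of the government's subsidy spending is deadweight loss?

Pre-subsidy: 384 - 8P = -240 + 8P gives P* = 39, Q* = 72.
With the rebate, buyers effectively pay Pb = Ps − 15, where Ps is the price sellers receive.
Demand in terms of Ps becomes Qd = 384 − 8(Ps − 15) = 504 - 8Ps. Setting this equal to supply: 504 - 8Ps = -240 + 8Ps, so Ps = 46.5.
Buyers pay Pb = 46.5 − 15 = 31.5; Q' = -240 + 8·46.5 = 132.
ΔCS = ½(72 + 132)(39 − 31.5) = 765; ΔPS = ½(72 + 132)(46.5 − 39) = 765.
Government spending = 15 × 132 = 1980.
DWL = ½ × 15 × (132 − 72) = 450; fraction = 450 / 1980 = 5/22.

DWL / government spending = 5/22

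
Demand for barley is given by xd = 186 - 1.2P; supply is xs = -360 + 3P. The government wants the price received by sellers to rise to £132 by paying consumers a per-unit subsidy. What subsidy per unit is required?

Required subsidy s = £7 per unit

At a seller price of 132, quantity supplied is -360 + 3·132 = 36.
Buyers absorb 36 only when they pay Pb with 186 − 1.2·Pb = 36, i.e. Pb = 125.
s = Ps − Pb = 132 − 125 = 7.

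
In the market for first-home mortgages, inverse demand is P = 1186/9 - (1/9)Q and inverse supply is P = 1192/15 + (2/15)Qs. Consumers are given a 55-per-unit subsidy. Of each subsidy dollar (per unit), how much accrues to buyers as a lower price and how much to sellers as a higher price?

Pre-subsidy: 1186/9 - (1/9)Q = 1192/15 + (2/15)Q gives Q* = 214 and P* = 108.
With the rebate, buyers effectively pay Pb = Ps − 55, where Ps is the price sellers receive.
On the curves, Pb = 1186/9 - (1/9)Q and Ps = 1192/15 + (2/15)Q; the wedge Ps − Pb = 55 gives 1192/15 + (2/15)Q − (1186/9 - (1/9)Q) = 55, so Q' = 439.
Then Pb = 1186/9 − (1/9)·439 = 83 and Ps = 1192/15 + (2/15)·439 = 138.
Buyers' price falls by P* − Pb = 108 − 83 = 25; sellers' price rises by Ps − P* = 138 − 108 = 30.

Buyers gain 25 per unit; sellers gain 30 per unit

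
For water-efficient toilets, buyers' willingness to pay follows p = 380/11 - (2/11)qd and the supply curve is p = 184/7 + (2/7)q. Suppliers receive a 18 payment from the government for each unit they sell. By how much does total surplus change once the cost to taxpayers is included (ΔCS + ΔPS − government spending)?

Pre-subsidy: 380/11 - (2/11)q = 184/7 + (2/7)q gives q* = 53/3 and p* = 94/3.
With the subsidy, sellers receive ps = pb + 18 for each unit, where pb is the price buyers pay.
On the curves, pb = 380/11 - (2/11)q and ps = 184/7 + (2/7)q; the wedge ps − pb = 18 gives 184/7 + (2/7)q − (380/11 - (2/11)q) = 18, so q' = 337/6.
Then pb = 380/11 − (2/11)·(337/6) = 73/3 and ps = 184/7 + (2/7)·(337/6) = 127/3.
ΔCS = ½(53/3 + 337/6)(94/3 − 73/3) = 3101/12; ΔPS = ½(53/3 + 337/6)(127/3 − 94/3) = 4873/12.
Government spending = 18 × 337/6 = 1011.
Net change = 3101/12 + 4873/12 − 1011 = -346.5. The loss equals the DWL triangle ½·18·38.5.

Net change in total surplus = -346.5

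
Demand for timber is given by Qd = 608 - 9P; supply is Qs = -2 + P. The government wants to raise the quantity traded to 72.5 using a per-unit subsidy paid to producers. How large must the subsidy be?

At Q = 72.5, invert demand for the buyer price: Pb = (608 − 72.5)/9 = 59.5; invert supply for the seller price: Ps = (72.5 − (-2))/1 = 74.5.
The subsidy must fill the gap: s = Ps − Pb = 74.5 − 59.5 = 15.

Required subsidy s = 15 per unit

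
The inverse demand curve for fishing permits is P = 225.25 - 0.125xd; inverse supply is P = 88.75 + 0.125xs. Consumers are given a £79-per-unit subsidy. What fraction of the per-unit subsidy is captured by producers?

Producer share = 0.5

Pre-subsidy: 225.25 - 0.125x = 88.75 + 0.125x gives x* = 546 and P* = 157.
With the rebate, buyers effectively pay Pb = Ps − 79, where Ps is the price sellers receive.
On the curves, Pb = 225.25 - 0.125x and Ps = 88.75 + 0.125x; the wedge Ps − Pb = 79 gives 88.75 + 0.125x − (225.25 - 0.125x) = 79, so x' = 862.
Then Pb = 225.25 − 0.125·862 = 117.5 and Ps = 88.75 + 0.125·862 = 196.5.
Buyers' price falls by P* − Pb = 157 − 117.5 = 39.5; sellers' price rises by Ps − P* = 196.5 − 157 = 39.5.
So producers capture 39.5/79 = 0.5 of each unit of subsidy.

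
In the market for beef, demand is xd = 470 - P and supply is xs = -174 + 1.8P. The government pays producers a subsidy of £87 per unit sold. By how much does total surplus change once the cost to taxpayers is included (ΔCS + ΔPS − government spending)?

Net change in total surplus = -68121/28

Pre-subsidy: 470 - P = -174 + 1.8P gives P* = 230, x* = 240.
With the subsidy, sellers receive Ps = Pb + 87 for each unit, where Pb is the price buyers pay.
Supply in terms of Pb becomes xs = -174 + 1.8(Pb + 87) = -17.4 + 1.8Pb. Setting this equal to demand: 470 - Pb = -17.4 + 1.8Pb, so Pb = 2437/14.
Sellers receive Ps = 2437/14 + 87 = 3655/14; x' = 470 − 1·(2437/14) = 4143/14.
ΔCS = ½(240 + 4143/14)(230 − 2437/14) = 5874849/392; ΔPS = ½(240 + 4143/14)(3655/14 − 230) = 3263805/392.
Government spending = 87 × 4143/14 = 360441/14.
Net change = 5874849/392 + 3263805/392 − 360441/14 = -68121/28. The loss equals the DWL triangle ½·87·783/14.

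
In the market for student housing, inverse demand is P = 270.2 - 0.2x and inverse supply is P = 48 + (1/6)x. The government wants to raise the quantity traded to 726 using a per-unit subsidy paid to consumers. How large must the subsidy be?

Required subsidy s = 44 per unit

At x = 726, from the demand curve buyers pay Pb = 270.2 − 0.2·726 = 125; from the supply curve sellers need Ps = 48 + (1/6)·726 = 169.
The subsidy must fill the gap: s = Ps − Pb = 169 − 125 = 44.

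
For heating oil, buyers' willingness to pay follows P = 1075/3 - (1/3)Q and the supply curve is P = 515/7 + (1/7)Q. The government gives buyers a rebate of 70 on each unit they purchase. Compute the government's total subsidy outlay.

Government cost = 52150

Pre-subsidy: 1075/3 - (1/3)Q = 515/7 + (1/7)Q gives Q* = 598 and P* = 159.
With the rebate, buyers effectively pay Pb = Ps − 70, where Ps is the price sellers receive.
On the curves, Pb = 1075/3 - (1/3)Q and Ps = 515/7 + (1/7)Q; the wedge Ps − Pb = 70 gives 515/7 + (1/7)Q − (1075/3 - (1/3)Q) = 70, so Q' = 745.
Then Pb = 1075/3 − (1/3)·745 = 110 and Ps = 515/7 + (1/7)·745 = 180.
Government outlay = subsidy × quantity = 70 × 745 = 52150.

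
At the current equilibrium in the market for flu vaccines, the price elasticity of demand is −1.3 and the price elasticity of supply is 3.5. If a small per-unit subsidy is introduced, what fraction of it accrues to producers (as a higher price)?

For a small subsidy around the equilibrium, the benefit split depends on the relative slopes, which at a point are proportional to the elasticities.
Buyer share = εs/(εs + |εd|) = 3.5/(3.5 + 1.3) = 35/48; seller share = |εd|/(εs + |εd|) = 13/48.
So producers capture 13/48 of the subsidy.

Producer share = 13/48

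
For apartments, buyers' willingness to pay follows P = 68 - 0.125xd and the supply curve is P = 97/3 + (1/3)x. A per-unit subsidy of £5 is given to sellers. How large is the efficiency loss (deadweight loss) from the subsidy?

Pre-subsidy: 68 - 0.125x = 97/3 + (1/3)x gives x* = 856/11 and P* = 641/11.
With the subsidy, sellers receive Ps = Pb + 5 for each unit, where Pb is the price buyers pay.
On the curves, Pb = 68 - 0.125x and Ps = 97/3 + (1/3)x; the wedge Ps − Pb = 5 gives 97/3 + (1/3)x − (68 - 0.125x) = 5, so x' = 976/11.
Then Pb = 68 − 0.125·(976/11) = 626/11 and Ps = 97/3 + (1/3)·(976/11) = 681/11.
The subsidy expands output by 976/11 − 856/11 = 120/11 past the efficient level; on those units the gap between marginal cost and willingness to pay runs from 0 up to 5.
DWL = ½ × 5 × 120/11 = 300/11.

Deadweight loss = 300/11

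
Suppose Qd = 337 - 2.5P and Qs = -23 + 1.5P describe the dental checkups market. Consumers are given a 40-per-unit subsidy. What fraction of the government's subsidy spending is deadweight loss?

Pre-subsidy: 337 - 2.5P = -23 + 1.5P gives P* = 90, Q* = 112.
With the rebate, buyers effectively pay Pb = Ps − 40, where Ps is the price sellers receive.
Demand in terms of Ps becomes Qd = 337 − 2.5(Ps − 40) = 437 - 2.5Ps. Setting this equal to supply: 437 - 2.5Ps = -23 + 1.5Ps, so Ps = 115.
Buyers pay Pb = 115 − 40 = 75; Q' = -23 + 1.5·115 = 149.5.
ΔCS = ½(112 + 149.5)(90 − 75) = 1961.25; ΔPS = ½(112 + 149.5)(115 − 90) = 3268.75.
Government spending = 40 × 149.5 = 5980.
DWL = ½ × 40 × (149.5 − 112) = 750; fraction = 750 / 5980 = 75/598.

DWL / government spending = 75/598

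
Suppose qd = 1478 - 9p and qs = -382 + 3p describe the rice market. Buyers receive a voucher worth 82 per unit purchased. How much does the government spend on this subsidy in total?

Pre-subsidy: 1478 - 9p = -382 + 3p gives p* = 155, q* = 83.
With the rebate, buyers effectively pay pb = ps − 82, where ps is the price sellers receive.
Demand in terms of ps becomes qd = 1478 − 9(ps − 82) = 2216 - 9ps. Setting this equal to supply: 2216 - 9ps = -382 + 3ps, so ps = 216.5.
Buyers pay pb = 216.5 − 82 = 134.5; q' = -382 + 3·216.5 = 267.5.
Government outlay = subsidy × quantity = 82 × 267.5 = 21935.

Government cost = 21935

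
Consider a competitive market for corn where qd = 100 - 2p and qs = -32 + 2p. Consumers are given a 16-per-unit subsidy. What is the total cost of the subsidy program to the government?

Government cost = 800

Pre-subsidy: 100 - 2p = -32 + 2p gives p* = 33, q* = 34.
With the rebate, buyers effectively pay pb = ps − 16, where ps is the price sellers receive.
Demand in terms of ps becomes qd = 100 − 2(ps − 16) = 132 - 2ps. Setting this equal to supply: 132 - 2ps = -32 + 2ps, so ps = 41.
Buyers pay pb = 41 − 16 = 25; q' = -32 + 2·41 = 50.
Government outlay = subsidy × quantity = 16 × 50 = 800.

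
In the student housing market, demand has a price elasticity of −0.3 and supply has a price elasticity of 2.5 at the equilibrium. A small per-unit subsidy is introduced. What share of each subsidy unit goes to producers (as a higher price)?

Producer share = 3/28

For a small subsidy around the equilibrium, the benefit split depends on the relative slopes, which at a point are proportional to the elasticities.
Buyer share = εs/(εs + |εd|) = 2.5/(2.5 + 0.3) = 25/28; seller share = |εd|/(εs + |εd|) = 3/28.
So producers capture 3/28 of the subsidy.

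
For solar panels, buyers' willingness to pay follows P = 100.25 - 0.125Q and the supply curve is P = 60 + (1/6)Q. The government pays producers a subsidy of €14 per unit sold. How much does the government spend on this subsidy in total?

Pre-subsidy: 100.25 - 0.125Q = 60 + (1/6)Q gives Q* = 138 and P* = 83.
With the subsidy, sellers receive Ps = Pb + 14 for each unit, where Pb is the price buyers pay.
On the curves, Pb = 100.25 - 0.125Q and Ps = 60 + (1/6)Q; the wedge Ps − Pb = 14 gives 60 + (1/6)Q − (100.25 - 0.125Q) = 14, so Q' = 186.
Then Pb = 100.25 − 0.125·186 = 77 and Ps = 60 + (1/6)·186 = 91.
Government outlay = subsidy × quantity = 14 × 186 = 2604.

Government cost = €2604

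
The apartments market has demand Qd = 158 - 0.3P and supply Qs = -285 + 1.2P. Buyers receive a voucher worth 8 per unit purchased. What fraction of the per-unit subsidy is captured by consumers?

Pre-subsidy: 158 - 0.3P = -285 + 1.2P gives P* = 886/3, Q* = 69.4.
With the rebate, buyers effectively pay Pb = Ps − 8, where Ps is the price sellers receive.
Demand in terms of Ps becomes Qd = 158 − 0.3(Ps − 8) = 160.4 - 0.3Ps. Setting this equal to supply: 160.4 - 0.3Ps = -285 + 1.2Ps, so Ps = 4454/15.
Buyers pay Pb = 4454/15 − 8 = 4334/15; Q' = -285 + 1.2·(4454/15) = 71.32.
Buyers' price falls by P* − Pb = 886/3 − 4334/15 = 6.4; sellers' price rises by Ps − P* = 4454/15 − 886/3 = 1.6.
So consumers capture 6.4/8 = 0.8 of each unit of subsidy.

Consumer share = 0.8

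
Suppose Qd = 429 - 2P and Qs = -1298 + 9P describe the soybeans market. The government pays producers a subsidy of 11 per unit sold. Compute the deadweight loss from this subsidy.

Pre-subsidy: 429 - 2P = -1298 + 9P gives P* = 157, Q* = 115.
With the subsidy, sellers receive Ps = Pb + 11 for each unit, where Pb is the price buyers pay.
Supply in terms of Pb becomes Qs = -1298 + 9(Pb + 11) = -1199 + 9Pb. Setting this equal to demand: 429 - 2Pb = -1199 + 9Pb, so Pb = 148.
Sellers receive Ps = 148 + 11 = 159; Q' = 429 − 2·148 = 133.
The subsidy expands output by 133 − 115 = 18 past the efficient level; on those units the gap between marginal cost and willingness to pay runs from 0 up to 11.
DWL = ½ × 11 × 18 = 99.

Deadweight loss = 99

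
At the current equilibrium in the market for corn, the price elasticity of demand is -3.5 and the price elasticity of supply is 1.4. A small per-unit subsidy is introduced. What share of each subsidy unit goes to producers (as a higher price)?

Producer share = 5/7

For a small subsidy around the equilibrium, the benefit split depends on the relative slopes, which at a point are proportional to the elasticities.
Buyer share = εs/(εs + |εd|) = 1.4/(1.4 + 3.5) = 2/7; seller share = |εd|/(εs + |εd|) = 5/7.
So producers capture 5/7 of the subsidy.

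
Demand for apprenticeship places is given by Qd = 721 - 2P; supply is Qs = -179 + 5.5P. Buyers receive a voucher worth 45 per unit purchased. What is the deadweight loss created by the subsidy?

Deadweight loss = 1485

Pre-subsidy: 721 - 2P = -179 + 5.5P gives P* = 120, Q* = 481.
With the rebate, buyers effectively pay Pb = Ps − 45, where Ps is the price sellers receive.
Demand in terms of Ps becomes Qd = 721 − 2(Ps − 45) = 811 - 2Ps. Setting this equal to supply: 811 - 2Ps = -179 + 5.5Ps, so Ps = 132.
Buyers pay Pb = 132 − 45 = 87; Q' = -179 + 5.5·132 = 547.
The subsidy expands output by 547 − 481 = 66 past the efficient level; on those units the gap between marginal cost and willingness to pay runs from 0 up to 45.
DWL = ½ × 45 × 66 = 1485.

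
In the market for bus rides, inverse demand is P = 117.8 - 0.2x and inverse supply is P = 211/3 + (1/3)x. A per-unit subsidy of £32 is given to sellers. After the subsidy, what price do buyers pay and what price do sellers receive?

Buyers pay £88; sellers receive £120

Pre-subsidy: 117.8 - 0.2x = 211/3 + (1/3)x gives x* = 89 and P* = 100.
With the subsidy, sellers receive Ps = Pb + 32 for each unit, where Pb is the price buyers pay.
On the curves, Pb = 117.8 - 0.2x and Ps = 211/3 + (1/3)x; the wedge Ps − Pb = 32 gives 211/3 + (1/3)x − (117.8 - 0.2x) = 32, so x' = 149.
Then Pb = 117.8 − 0.2·149 = 88 and Ps = 211/3 + (1/3)·149 = 120.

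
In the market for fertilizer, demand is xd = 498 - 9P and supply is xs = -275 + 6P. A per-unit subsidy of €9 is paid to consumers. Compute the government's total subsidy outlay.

Pre-subsidy: 498 - 9P = -275 + 6P gives P* = 773/15, x* = 34.2.
With the rebate, buyers effectively pay Pb = Ps − 9, where Ps is the price sellers receive.
Demand in terms of Ps becomes xd = 498 − 9(Ps − 9) = 579 - 9Ps. Setting this equal to supply: 579 - 9Ps = -275 + 6Ps, so Ps = 854/15.
Buyers pay Pb = 854/15 − 9 = 719/15; x' = -275 + 6·(854/15) = 66.6.
Government outlay = subsidy × quantity = 9 × 66.6 = 599.4.

Government cost = €599.4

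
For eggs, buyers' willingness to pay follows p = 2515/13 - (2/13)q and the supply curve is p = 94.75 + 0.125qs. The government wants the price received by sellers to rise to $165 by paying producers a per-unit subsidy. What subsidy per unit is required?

At a seller price of 165, quantity supplied is -758 + 8·165 = 562.
Buyers absorb 562 only when they pay pb = 2515/13 − (2/13)·562 = 107.
s = ps − pb = 165 − 107 = 58.

Required subsidy s = $58 per unit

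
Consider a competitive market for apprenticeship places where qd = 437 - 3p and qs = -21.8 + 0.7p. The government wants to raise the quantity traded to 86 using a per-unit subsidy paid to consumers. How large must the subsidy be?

At q = 86, invert demand for the buyer price: pb = (437 − 86)/3 = 117; invert supply for the seller price: ps = (86 − (-21.8))/0.7 = 154.
The subsidy must fill the gap: s = ps − pb = 154 − 117 = 37.

Required subsidy s = 37 per unit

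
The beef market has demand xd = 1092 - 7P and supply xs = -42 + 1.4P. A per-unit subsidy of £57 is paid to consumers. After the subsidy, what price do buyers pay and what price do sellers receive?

Pre-subsidy: 1092 - 7P = -42 + 1.4P gives P* = 135, x* = 147.
With the rebate, buyers effectively pay Pb = Ps − 57, where Ps is the price sellers receive.
Demand in terms of Ps becomes xd = 1092 − 7(Ps − 57) = 1491 - 7Ps. Setting this equal to supply: 1491 - 7Ps = -42 + 1.4Ps, so Ps = 182.5.
Buyers pay Pb = 182.5 − 57 = 125.5; x' = -42 + 1.4·182.5 = 213.5.

Buyers pay £125.5; sellers receive £182.5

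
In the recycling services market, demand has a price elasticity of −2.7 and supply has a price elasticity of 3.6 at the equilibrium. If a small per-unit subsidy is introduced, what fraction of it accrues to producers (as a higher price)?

Producer share = 3/7

For a small subsidy around the equilibrium, the benefit split depends on the relative slopes, which at a point are proportional to the elasticities.
Buyer share = εs/(εs + |εd|) = 3.6/(3.6 + 2.7) = 4/7; seller share = |εd|/(εs + |εd|) = 3/7.
So producers capture 3/7 of the subsidy.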